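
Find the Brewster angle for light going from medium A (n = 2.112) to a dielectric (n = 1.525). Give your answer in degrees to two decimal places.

At Brewster's angle the reflected and refracted rays are perpendicular, which with Snell's law gives tan θ_B = n₂/n₁.
Here n₂/n₁ = 1.525/2.112 = 0.7221, and Brewster's law gives tan θ_B = n₂/n₁. Taking the arctangent, θ_B = 35.83°.

θ_B ≈ 35.83°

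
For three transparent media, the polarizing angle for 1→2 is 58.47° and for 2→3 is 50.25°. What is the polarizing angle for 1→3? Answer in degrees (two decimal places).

θ_B ≈ 62.97°

tan θ_B(1→2) = n₂/n₁ = tan 58.47° = 1.6299.
tan θ_B(2→3) = n₃/n₂ = tan 50.25° = 1.2024.
So n₃/n₁ = (n₂/n₁)(n₃/n₂) = 1.6299 × 1.2024 = 1.9598.
θ_B(1→3) = arctan(1.9598) = 62.97°.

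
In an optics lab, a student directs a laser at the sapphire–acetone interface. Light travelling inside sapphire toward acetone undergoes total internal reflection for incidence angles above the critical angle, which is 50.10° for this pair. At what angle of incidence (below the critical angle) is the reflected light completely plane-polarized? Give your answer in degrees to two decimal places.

θ_B ≈ 37.49°

sin θ_c = n₂/n₁, so n₂/n₁ = sin 50.10° = 0.7672.
Brewster: tan θ_B = n₂/n₁ = 0.7672.
θ_B = arctan(0.7672) = 37.49°.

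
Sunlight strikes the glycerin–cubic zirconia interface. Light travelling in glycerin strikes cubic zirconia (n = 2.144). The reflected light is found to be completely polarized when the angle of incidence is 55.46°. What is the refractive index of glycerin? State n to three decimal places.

Brewster's law: tan θ_B = n₂/n₁ (light incident in glycerin, refracted into cubic zirconia).
n₁ = n₂ / tan θ_B = 2.144 / tan 55.46° = 1.476.

n ≈ 1.476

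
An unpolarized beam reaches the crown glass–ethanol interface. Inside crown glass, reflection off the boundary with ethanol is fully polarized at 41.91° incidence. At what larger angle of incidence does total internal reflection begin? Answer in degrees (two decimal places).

θ_c ≈ 63.84°

tan θ_B = n₂/n₁ = tan 41.91° = 0.8976.
Total internal reflection: sin θ_c = n₂/n₁ = 0.8976.
θ_c = arcsin(0.8976) = 63.84°.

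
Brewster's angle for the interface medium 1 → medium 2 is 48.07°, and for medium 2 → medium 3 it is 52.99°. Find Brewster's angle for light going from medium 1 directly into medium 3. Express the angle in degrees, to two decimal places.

tan θ_B(1→2) = n₂/n₁ = tan 48.07° = 1.1133.
tan θ_B(2→3) = n₃/n₂ = tan 52.99° = 1.3266.
So n₃/n₁ = (n₂/n₁)(n₃/n₂) = 1.1133 × 1.3266 = 1.4769.
θ_B(1→3) = arctan(1.4769) = 55.90°.

θ_B ≈ 55.90°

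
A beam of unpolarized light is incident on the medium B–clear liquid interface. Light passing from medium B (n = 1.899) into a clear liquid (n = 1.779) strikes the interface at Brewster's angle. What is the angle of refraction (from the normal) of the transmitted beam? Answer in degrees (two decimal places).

θ_B = arctan(n₂/n₁) = arctan(1.779/1.899) = 43.13°.
Since θ_B + θ_t = 90° at Brewster incidence, θ_t = 90° − 43.13° = 46.87°.

θ_t ≈ 46.87°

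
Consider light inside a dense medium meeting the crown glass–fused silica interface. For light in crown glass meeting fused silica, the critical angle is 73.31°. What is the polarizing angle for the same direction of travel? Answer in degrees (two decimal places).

θ_B ≈ 43.77°

At the critical angle sin θ_c = n₂/n₁, giving n₂/n₁ = sin 73.31° = 0.9579.
Then tan θ_B = n₂/n₁ = 0.9579, so θ_B = arctan 0.9579 = 43.77°.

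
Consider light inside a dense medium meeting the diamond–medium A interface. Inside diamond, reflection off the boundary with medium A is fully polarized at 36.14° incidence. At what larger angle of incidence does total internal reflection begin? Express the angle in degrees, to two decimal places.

θ_c ≈ 46.91°

tan θ_B = n₂/n₁ = tan 36.14° = 0.7303.
Total internal reflection: sin θ_c = n₂/n₁ = 0.7303.
θ_c = arcsin(0.7303) = 46.91°.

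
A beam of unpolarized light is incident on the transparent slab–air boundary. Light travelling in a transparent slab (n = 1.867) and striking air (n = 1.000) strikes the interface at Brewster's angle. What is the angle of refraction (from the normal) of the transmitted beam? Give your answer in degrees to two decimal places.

θ_B = arctan(n₂/n₁) = arctan(1.000/1.867) = 28.17°.
The refracted ray is perpendicular to the reflected ray, so θ_t = 90° − θ_B = 61.83°.

θ_t ≈ 61.83°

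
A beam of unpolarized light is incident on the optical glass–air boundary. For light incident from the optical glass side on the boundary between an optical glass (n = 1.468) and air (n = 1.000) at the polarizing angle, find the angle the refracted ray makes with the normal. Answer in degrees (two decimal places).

θ_B = arctan(n₂/n₁) = arctan(1.000/1.468) = 34.26°.
The refracted ray is perpendicular to the reflected ray, so θ_t = 90° − θ_B = 55.74°.

θ_t ≈ 55.74°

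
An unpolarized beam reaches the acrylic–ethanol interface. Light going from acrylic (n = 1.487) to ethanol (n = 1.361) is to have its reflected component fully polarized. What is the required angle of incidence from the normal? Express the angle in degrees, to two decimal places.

At Brewster's angle the reflected and refracted rays are perpendicular, which with Snell's law gives tan θ_B = n₂/n₁.
tan θ_B = n₂/n₁ = 1.361/1.487 = 0.9153.
θ_B = arctan(0.9153) = 42.47°.

θ_B ≈ 42.47°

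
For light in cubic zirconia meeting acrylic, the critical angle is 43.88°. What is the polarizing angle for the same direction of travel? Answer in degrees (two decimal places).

θ_B ≈ 34.73°

sin θ_c = n₂/n₁, so n₂/n₁ = sin 43.88° = 0.6932.
Brewster: tan θ_B = n₂/n₁ = 0.6932.
θ_B = arctan(0.6932) = 34.73°.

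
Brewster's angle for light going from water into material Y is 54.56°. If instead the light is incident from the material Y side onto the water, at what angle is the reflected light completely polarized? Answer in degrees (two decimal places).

The two Brewster angles are complementary: θ_B' = 90° − θ_B = 90° − 54.56° = 35.44°.

θ_B' ≈ 35.44°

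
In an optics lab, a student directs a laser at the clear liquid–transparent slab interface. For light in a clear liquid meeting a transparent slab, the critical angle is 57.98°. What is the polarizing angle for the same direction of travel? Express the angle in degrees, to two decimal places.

sin θ_c = n₂/n₁, so n₂/n₁ = sin 57.98° = 0.8479.
Brewster: tan θ_B = n₂/n₁ = 0.8479.
θ_B = arctan(0.8479) = 40.29°.

θ_B ≈ 40.29°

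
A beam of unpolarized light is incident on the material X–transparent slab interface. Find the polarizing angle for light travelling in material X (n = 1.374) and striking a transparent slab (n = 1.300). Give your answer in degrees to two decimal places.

The reflected p-component vanishes when tan θ_B = n₂/n₁.
Brewster's condition: tan θ_B = n₂/n₁ = 1.300/1.374 = 0.9461.
So θ_B = arctan 0.9461 = 43.41°.

θ_B ≈ 43.41°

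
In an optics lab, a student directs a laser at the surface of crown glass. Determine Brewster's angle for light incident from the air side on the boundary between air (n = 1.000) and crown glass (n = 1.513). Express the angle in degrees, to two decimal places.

θ_B ≈ 56.54°

Here n₂/n₁ = 1.513/1.000 = 1.5130, and Brewster's law gives tan θ_B = n₂/n₁.
So θ_B = arctan 1.5130 = 56.54°.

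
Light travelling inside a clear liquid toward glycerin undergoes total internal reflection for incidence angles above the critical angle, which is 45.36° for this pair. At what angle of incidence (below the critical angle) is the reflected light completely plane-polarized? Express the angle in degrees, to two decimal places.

n₂/n₁ = sin θ_c = sin 45.36° = 0.7115.
tan θ_B equals the same ratio, so θ_B = arctan(0.7115) = 35.43°.

θ_B ≈ 35.43°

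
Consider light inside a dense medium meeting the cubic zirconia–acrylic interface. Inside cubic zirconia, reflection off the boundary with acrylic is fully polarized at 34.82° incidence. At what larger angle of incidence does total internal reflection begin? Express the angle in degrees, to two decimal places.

From Brewster, n₂/n₁ = tan θ_B = tan 34.82° = 0.6955.
Then sin θ_c = n₂/n₁ = 0.6955, so θ_c = arcsin 0.6955 = 44.07°.

θ_c ≈ 44.07°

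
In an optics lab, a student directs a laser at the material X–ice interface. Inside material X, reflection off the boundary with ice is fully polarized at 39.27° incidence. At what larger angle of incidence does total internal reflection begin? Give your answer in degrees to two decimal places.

n₂/n₁ = tan 39.27° = 0.8176; the critical angle satisfies sin θ_c = n₂/n₁.
θ_c = arcsin(0.8176) = 54.85°.

θ_c ≈ 54.85°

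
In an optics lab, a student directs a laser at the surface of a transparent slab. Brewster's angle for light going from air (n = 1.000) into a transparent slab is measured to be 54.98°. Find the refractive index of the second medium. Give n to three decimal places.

n ≈ 1.427

Brewster's law: tan θ_B = n₂/n₁ (light incident in air, refracted into a transparent slab).
n₂ = n₁ tan θ_B = 1.000 × tan 54.98° = 1.427.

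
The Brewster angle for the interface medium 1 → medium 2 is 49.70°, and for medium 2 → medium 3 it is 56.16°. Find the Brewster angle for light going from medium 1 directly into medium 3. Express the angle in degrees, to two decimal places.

n₂/n₁ = tan 49.70° = 1.1792 and n₃/n₂ = tan 56.16° = 1.4915.
n₃/n₁ = 1.7588. Then tan θ_B(1→3) = n₃/n₁, so θ_B(1→3) = arctan(1.7588) = 60.38°.

θ_B ≈ 60.38°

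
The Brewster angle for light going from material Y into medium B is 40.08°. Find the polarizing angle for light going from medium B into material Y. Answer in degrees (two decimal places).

θ_B' ≈ 49.92°

The two Brewster angles are complementary: θ_B' = 90° − θ_B = 90° − 40.08° = 49.92°.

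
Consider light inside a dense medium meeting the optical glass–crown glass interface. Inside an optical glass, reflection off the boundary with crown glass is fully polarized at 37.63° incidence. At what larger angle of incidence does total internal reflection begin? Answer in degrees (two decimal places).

θ_c ≈ 50.44°

From Brewster, n₂/n₁ = tan θ_B = tan 37.63° = 0.7709.
Then sin θ_c = n₂/n₁ = 0.7709, so θ_c = arcsin 0.7709 = 50.44°.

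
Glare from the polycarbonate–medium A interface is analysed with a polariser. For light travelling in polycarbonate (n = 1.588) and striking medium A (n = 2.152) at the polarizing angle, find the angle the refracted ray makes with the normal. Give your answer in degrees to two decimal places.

First find Brewster's angle: tan θ_B = 2.152/1.588 = 1.3552, giving θ_B = 53.58°.
At Brewster's angle the reflected and refracted rays are perpendicular, so θ_t = 90° − θ_B = 90° − 53.58° = 36.42°.

θ_t ≈ 36.42°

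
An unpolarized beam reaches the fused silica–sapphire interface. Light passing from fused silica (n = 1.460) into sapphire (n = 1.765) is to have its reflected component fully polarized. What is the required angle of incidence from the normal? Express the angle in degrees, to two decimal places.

Here n₂/n₁ = 1.765/1.460 = 1.2089, and Brewster's law gives tan θ_B = n₂/n₁.
So θ_B = arctan 1.2089 = 50.40°.

θ_B ≈ 50.40°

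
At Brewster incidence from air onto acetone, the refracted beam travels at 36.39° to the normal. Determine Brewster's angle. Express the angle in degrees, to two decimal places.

Since the reflected and refracted rays are at right angles at the polarizing angle, θ_B + θ_t = 90°.
So θ_B = 90° − θ_t = 90° − 36.39° = 53.61°.

θ_B ≈ 53.61°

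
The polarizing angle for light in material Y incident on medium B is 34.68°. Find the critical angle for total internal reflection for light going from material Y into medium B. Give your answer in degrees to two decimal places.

n₂/n₁ = tan 34.68° = 0.6919; the critical angle satisfies sin θ_c = n₂/n₁.
θ_c = arcsin(0.6919) = 43.78°.

θ_c ≈ 43.78°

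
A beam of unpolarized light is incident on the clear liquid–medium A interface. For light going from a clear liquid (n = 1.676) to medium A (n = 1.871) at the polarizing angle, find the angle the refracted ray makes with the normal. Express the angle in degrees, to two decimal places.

First find Brewster's angle: tan θ_B = 1.871/1.676 = 1.1163, giving θ_B = 48.15°.
At Brewster's angle the reflected and refracted rays are perpendicular, so θ_t = 90° − θ_B = 90° − 48.15° = 41.85°.

θ_t ≈ 41.85°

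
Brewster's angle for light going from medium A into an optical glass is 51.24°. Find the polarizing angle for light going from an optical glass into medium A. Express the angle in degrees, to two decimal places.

θ_B' ≈ 38.76°

tan θ_B' = n₁/n₂ = 1/tan θ_B, so θ_B' = 90° − θ_B.
θ_B' = 90° − 51.24° = 38.76°.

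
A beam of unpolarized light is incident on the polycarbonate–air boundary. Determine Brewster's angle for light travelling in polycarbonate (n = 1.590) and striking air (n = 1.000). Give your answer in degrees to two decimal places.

The reflected p-component vanishes when tan θ_B = n₂/n₁.
tan θ_B = n₂/n₁ = 1.000/1.590 = 0.6289. Taking the arctangent, θ_B = 32.17°.

θ_B ≈ 32.17°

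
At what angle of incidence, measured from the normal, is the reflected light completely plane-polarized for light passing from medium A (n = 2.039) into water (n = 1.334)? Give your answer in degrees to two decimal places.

θ_B ≈ 33.19°

The reflected p-component vanishes when tan θ_B = n₂/n₁.
Here n₂/n₁ = 1.334/2.039 = 0.6542, and Brewster's law gives tan θ_B = n₂/n₁.
So θ_B = arctan 0.6542 = 33.19°.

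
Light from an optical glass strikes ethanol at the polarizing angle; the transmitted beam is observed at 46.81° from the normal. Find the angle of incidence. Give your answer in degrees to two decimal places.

θ_B ≈ 43.19°

At Brewster's angle the reflected and refracted rays are perpendicular, so θ_B + θ_t = 90°.
So θ_B = 90° − θ_t = 90° − 46.81° = 43.19°.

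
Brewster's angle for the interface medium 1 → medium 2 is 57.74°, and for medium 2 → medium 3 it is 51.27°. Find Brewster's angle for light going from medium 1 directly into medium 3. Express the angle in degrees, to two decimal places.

θ_B ≈ 63.15°

Each Brewster angle gives a ratio: n₂/n₁ = tan 57.74° = 1.5843, n₃/n₂ = tan 51.27° = 1.2469.
n₃/n₁ = 1.9754. Then tan θ_B(1→3) = n₃/n₁, so θ_B(1→3) = arctan(1.9754) = 63.15°.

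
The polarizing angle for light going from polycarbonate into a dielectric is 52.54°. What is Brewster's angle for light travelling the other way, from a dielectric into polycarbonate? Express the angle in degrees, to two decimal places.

θ_B' ≈ 37.46°

The two Brewster angles are complementary: θ_B' = 90° − θ_B = 90° − 52.54° = 37.46°.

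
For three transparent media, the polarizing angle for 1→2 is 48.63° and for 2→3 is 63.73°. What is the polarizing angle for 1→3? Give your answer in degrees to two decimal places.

n₂/n₁ = tan 48.63° = 1.1355 and n₃/n₂ = tan 63.73° = 2.0260.
So n₃/n₁ = (n₂/n₁)(n₃/n₂) = 1.1355 × 2.0260 = 2.3005.
θ_B(1→3) = arctan(2.3005) = 66.51°.

θ_B ≈ 66.51°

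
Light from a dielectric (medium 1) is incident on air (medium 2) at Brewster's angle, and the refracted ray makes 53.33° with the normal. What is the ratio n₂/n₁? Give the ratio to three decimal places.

n₂/n₁ ≈ 0.745

θ_B + θ_t = 90°, so θ_B = 90° − 53.33° = 36.67°.
tan θ_B = n₂/n₁, so n₂/n₁ = tan 36.67° = 0.745.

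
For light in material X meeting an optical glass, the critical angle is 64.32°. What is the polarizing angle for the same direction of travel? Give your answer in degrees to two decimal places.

At the critical angle sin θ_c = n₂/n₁, giving n₂/n₁ = sin 64.32° = 0.9012.
Then tan θ_B = n₂/n₁ = 0.9012, so θ_B = arctan 0.9012 = 42.03°.

θ_B ≈ 42.03°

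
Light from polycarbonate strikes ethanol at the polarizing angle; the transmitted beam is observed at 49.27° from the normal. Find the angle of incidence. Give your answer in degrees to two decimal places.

θ_B ≈ 40.73°

Brewster's condition makes the reflected and refracted beams perpendicular: θ_B + θ_t = 90°.
θ_B = 90° − 49.27° = 40.73°.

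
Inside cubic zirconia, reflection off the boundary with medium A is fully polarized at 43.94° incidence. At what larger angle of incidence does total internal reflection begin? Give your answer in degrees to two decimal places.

θ_c ≈ 74.51°

n₂/n₁ = tan 43.94° = 0.9637; the critical angle satisfies sin θ_c = n₂/n₁.
θ_c = arcsin(0.9637) = 74.51°.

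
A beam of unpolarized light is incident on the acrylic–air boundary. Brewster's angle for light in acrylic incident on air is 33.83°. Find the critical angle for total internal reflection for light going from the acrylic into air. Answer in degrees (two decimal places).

θ_c ≈ 42.08°

tan θ_B = n₂/n₁ = tan 33.83° = 0.6702.
Total internal reflection: sin θ_c = n₂/n₁ = 0.6702.
θ_c = arcsin(0.6702) = 42.08°.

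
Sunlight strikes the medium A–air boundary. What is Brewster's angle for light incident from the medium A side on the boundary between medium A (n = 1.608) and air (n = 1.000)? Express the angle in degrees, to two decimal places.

Here n₂/n₁ = 1.000/1.608 = 0.6219, and Brewster's law gives tan θ_B = n₂/n₁.
θ_B = arctan(0.6219) = 31.88°.

θ_B ≈ 31.88°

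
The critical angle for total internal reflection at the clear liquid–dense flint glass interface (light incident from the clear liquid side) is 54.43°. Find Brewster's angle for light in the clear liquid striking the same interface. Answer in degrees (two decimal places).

θ_B ≈ 39.13°

n₂/n₁ = sin θ_c = sin 54.43° = 0.8134.
tan θ_B equals the same ratio, so θ_B = arctan(0.8134) = 39.13°.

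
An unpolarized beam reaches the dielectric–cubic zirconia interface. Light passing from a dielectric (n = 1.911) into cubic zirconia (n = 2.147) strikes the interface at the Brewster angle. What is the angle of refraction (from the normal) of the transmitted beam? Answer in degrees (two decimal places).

θ_t ≈ 41.67°

tan θ_B = n₂/n₁ = 2.147/1.911 = 1.1235, so θ_B = 48.33°.
The refracted ray is perpendicular to the reflected ray, so θ_t = 90° − θ_B = 41.67°.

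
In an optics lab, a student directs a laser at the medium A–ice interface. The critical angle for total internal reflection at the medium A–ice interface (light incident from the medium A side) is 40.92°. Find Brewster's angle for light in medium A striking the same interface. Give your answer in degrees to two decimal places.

θ_B ≈ 33.22°

At the critical angle sin θ_c = n₂/n₁, giving n₂/n₁ = sin 40.92° = 0.6550.
Then tan θ_B = n₂/n₁ = 0.6550, so θ_B = arctan 0.6550 = 33.22°.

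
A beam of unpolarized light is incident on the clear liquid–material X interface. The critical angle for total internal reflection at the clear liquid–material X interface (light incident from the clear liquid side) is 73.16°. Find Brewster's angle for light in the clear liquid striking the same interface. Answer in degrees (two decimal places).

θ_B ≈ 43.74°

At the critical angle sin θ_c = n₂/n₁, giving n₂/n₁ = sin 73.16° = 0.9571.
Then tan θ_B = n₂/n₁ = 0.9571, so θ_B = arctan 0.9571 = 43.74°.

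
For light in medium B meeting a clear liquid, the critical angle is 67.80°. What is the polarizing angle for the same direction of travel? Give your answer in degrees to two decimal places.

θ_B ≈ 42.80°

n₂/n₁ = sin θ_c = sin 67.80° = 0.9259.
tan θ_B equals the same ratio, so θ_B = arctan(0.9259) = 42.80°.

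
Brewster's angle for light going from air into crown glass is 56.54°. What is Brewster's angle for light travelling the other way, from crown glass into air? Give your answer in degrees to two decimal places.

Reversing the direction swaps n₁ and n₂, so tan θ_B' = 1/tan θ_B and θ_B' = 90° − θ_B.
Hence θ_B' = 90° − 56.54° = 33.46°.

θ_B' ≈ 33.46°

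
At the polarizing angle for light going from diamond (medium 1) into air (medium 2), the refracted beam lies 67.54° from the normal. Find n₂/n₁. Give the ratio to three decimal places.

θ_B + θ_t = 90°, so θ_B = 90° − 67.54° = 22.46°.
tan θ_B = n₂/n₁, so n₂/n₁ = tan 22.46° = 0.413.

n₂/n₁ ≈ 0.413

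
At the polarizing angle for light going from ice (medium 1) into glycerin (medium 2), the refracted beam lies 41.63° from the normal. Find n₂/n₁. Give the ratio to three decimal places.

n₂/n₁ ≈ 1.125

At Brewster incidence θ_B = 90° − θ_t = 90° − 41.63° = 48.37°.
Then n₂/n₁ = tan θ_B = tan 48.37° = 1.125.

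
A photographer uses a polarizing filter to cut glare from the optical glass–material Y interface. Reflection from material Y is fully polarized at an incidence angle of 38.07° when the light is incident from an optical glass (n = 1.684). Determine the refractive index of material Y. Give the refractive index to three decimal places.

Brewster's law: tan θ_B = n₂/n₁ (light incident in an optical glass, refracted into material Y).
n₂ = n₁ tan θ_B = 1.684 × tan 38.07° = 1.319.

n ≈ 1.319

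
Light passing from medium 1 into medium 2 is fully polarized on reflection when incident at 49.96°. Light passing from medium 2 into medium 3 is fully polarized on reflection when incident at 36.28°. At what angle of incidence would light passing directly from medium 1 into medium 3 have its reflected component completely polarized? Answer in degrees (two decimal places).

tan θ_B(1→2) = n₂/n₁ = tan 49.96° = 1.1901.
tan θ_B(2→3) = n₃/n₂ = tan 36.28° = 0.7340.
n₃/n₁ = 0.8736. Then tan θ_B(1→3) = n₃/n₁, so θ_B(1→3) = arctan(0.8736) = 41.14°.

θ_B ≈ 41.14°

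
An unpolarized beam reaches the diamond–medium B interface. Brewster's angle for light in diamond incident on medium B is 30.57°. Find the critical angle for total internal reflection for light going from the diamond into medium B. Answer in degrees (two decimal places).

θ_c ≈ 36.21°

From Brewster, n₂/n₁ = tan θ_B = tan 30.57° = 0.5907.
Then sin θ_c = n₂/n₁ = 0.5907, so θ_c = arcsin 0.5907 = 36.21°.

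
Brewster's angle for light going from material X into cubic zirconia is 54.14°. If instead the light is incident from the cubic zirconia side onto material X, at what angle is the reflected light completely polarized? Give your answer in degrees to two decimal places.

θ_B' ≈ 35.86°

tan θ_B' = n₁/n₂ = 1/tan θ_B, so θ_B' = 90° − θ_B.
θ_B' = 90° − 54.14° = 35.86°.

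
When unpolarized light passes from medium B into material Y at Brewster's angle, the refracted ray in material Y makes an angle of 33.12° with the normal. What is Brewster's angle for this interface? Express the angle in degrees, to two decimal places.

θ_B ≈ 56.88°

Brewster's condition makes the reflected and refracted beams perpendicular: θ_B + θ_t = 90°.
So θ_B = 90° − θ_t = 90° − 33.12° = 56.88°.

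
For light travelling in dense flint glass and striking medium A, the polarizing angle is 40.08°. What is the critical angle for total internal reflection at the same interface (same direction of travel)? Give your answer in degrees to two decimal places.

tan θ_B = n₂/n₁ = tan 40.08° = 0.8415.
Total internal reflection: sin θ_c = n₂/n₁ = 0.8415.
θ_c = arcsin(0.8415) = 57.30°.

θ_c ≈ 57.30°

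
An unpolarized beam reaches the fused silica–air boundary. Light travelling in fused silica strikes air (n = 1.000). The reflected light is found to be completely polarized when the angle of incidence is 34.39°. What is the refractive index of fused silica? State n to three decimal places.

Brewster's law: tan θ_B = n₂/n₁ (light incident in fused silica, refracted into air).
n₁ = n₂ / tan θ_B = 1.000 / tan 34.39° = 1.461.

n ≈ 1.461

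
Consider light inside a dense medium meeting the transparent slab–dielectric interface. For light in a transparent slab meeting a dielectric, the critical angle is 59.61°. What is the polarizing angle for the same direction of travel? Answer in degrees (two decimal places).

At the critical angle sin θ_c = n₂/n₁, giving n₂/n₁ = sin 59.61° = 0.8626.
Then tan θ_B = n₂/n₁ = 0.8626, so θ_B = arctan 0.8626 = 40.78°.

θ_B ≈ 40.78°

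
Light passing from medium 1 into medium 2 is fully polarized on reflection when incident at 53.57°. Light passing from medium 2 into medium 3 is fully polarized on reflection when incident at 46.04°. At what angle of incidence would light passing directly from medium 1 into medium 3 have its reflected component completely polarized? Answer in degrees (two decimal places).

θ_B ≈ 54.56°

n₂/n₁ = tan 53.57° = 1.3549 and n₃/n₂ = tan 46.04° = 1.0370.
So n₃/n₁ = (n₂/n₁)(n₃/n₂) = 1.3549 × 1.0370 = 1.4050.
θ_B(1→3) = arctan(1.4050) = 54.56°.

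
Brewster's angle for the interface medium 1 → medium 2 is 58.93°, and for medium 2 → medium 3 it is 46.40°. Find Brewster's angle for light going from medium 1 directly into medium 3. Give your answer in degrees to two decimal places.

θ_B ≈ 60.15°

n₂/n₁ = tan 58.93° = 1.6597 and n₃/n₂ = tan 46.40° = 1.0501.
n₃/n₁ = 1.7428. Then tan θ_B(1→3) = n₃/n₁, so θ_B(1→3) = arctan(1.7428) = 60.15°.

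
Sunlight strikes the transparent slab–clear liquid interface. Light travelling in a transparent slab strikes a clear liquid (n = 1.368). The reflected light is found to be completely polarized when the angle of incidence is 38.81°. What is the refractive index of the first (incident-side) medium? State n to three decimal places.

n ≈ 1.701

Full polarization of the reflected beam means tan θ_B = n₂/n₁, where n₁ is the incident medium (a transparent slab).
n₁ = n₂ / tan θ_B = 1.368 / tan 38.81° = 1.701.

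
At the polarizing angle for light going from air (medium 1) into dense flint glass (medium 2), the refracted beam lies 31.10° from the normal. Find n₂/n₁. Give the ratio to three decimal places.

At Brewster incidence θ_B = 90° − θ_t = 90° − 31.10° = 58.90°.
Then n₂/n₁ = tan θ_B = tan 58.90° = 1.658.

n₂/n₁ ≈ 1.658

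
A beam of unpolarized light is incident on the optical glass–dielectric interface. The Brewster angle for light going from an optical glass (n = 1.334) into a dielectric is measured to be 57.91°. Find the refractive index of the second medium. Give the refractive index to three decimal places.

At the Brewster angle, tan θ_B = n₂/n₁ with n₁ on the incident side (an optical glass) and n₂ on the transmitted side (a dielectric).
n₂ = n₁ tan θ_B = 1.334 × tan 57.91° = 2.127.

n ≈ 2.127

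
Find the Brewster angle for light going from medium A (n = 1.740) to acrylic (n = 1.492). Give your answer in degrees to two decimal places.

θ_B ≈ 40.61°

At Brewster's angle the reflected and refracted rays are perpendicular, which with Snell's law gives tan θ_B = n₂/n₁.
Here n₂/n₁ = 1.492/1.740 = 0.8575, and Brewster's law gives tan θ_B = n₂/n₁. Taking the arctangent, θ_B = 40.61°.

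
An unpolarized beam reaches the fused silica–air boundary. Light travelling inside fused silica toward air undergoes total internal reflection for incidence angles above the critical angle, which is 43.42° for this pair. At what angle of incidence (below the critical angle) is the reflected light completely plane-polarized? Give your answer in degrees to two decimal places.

At the critical angle sin θ_c = n₂/n₁, giving n₂/n₁ = sin 43.42° = 0.6873.
Then tan θ_B = n₂/n₁ = 0.6873, so θ_B = arctan 0.6873 = 34.50°.

θ_B ≈ 34.50°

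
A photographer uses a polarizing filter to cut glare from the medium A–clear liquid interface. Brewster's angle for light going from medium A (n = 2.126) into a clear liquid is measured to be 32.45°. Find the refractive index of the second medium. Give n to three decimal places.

n ≈ 1.352

At Brewster's angle, tan θ_B = n₂/n₁ with n₁ on the incident side (medium A) and n₂ on the transmitted side (a clear liquid).
n₂ = n₁ tan θ_B = 2.126 × tan 32.45° = 1.352.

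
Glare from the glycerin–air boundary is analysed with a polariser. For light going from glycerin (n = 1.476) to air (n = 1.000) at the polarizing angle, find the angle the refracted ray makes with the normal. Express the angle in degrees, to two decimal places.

θ_t ≈ 55.88°

θ_B = arctan(n₂/n₁) = arctan(1.000/1.476) = 34.12°.
At Brewster's angle the reflected and refracted rays are perpendicular, so θ_t = 90° − θ_B = 90° − 34.12° = 55.88°.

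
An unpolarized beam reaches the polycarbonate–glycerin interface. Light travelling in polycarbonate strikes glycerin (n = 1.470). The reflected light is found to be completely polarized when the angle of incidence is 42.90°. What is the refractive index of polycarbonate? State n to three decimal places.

n ≈ 1.582

Brewster's law: tan θ_B = n₂/n₁ (light incident in polycarbonate, refracted into glycerin).
n₁ = n₂ / tan θ_B = 1.470 / tan 42.90° = 1.582.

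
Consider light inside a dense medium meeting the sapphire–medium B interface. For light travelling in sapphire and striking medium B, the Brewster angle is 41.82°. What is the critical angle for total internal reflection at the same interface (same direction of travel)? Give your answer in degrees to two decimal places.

θ_c ≈ 63.47°

tan θ_B = n₂/n₁ = tan 41.82° = 0.8947.
Total internal reflection: sin θ_c = n₂/n₁ = 0.8947.
θ_c = arcsin(0.8947) = 63.47°.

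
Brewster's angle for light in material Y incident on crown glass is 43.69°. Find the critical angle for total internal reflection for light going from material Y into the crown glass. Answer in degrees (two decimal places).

From Brewster, n₂/n₁ = tan θ_B = tan 43.69° = 0.9553.
Then sin θ_c = n₂/n₁ = 0.9553, so θ_c = arcsin 0.9553 = 72.80°.

θ_c ≈ 72.80°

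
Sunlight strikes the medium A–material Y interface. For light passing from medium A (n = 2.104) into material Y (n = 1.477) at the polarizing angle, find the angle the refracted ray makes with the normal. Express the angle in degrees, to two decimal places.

tan θ_B = n₂/n₁ = 1.477/2.104 = 0.7020, so θ_B = 35.07°.
At Brewster's angle the reflected and refracted rays are perpendicular, so θ_t = 90° − θ_B = 90° − 35.07° = 54.93°.

θ_t ≈ 54.93°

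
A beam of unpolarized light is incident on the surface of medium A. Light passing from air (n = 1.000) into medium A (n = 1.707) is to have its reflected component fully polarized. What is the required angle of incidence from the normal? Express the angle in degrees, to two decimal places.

At Brewster's angle the reflected and refracted rays are perpendicular, which with Snell's law gives tan θ_B = n₂/n₁.
tan θ_B = n₂/n₁ = 1.707/1.000 = 1.7070.
So θ_B = arctan 1.7070 = 59.64°.

θ_B ≈ 59.64°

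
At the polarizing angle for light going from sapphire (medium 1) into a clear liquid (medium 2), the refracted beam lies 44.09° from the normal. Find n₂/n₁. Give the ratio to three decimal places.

n₂/n₁ ≈ 1.032

θ_B + θ_t = 90°, so θ_B = 90° − 44.09° = 45.91°.
tan θ_B = n₂/n₁, so n₂/n₁ = tan 45.91° = 1.032.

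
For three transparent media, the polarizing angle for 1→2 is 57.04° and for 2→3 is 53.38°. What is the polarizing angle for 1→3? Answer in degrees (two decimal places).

θ_B ≈ 64.27°

Each Brewster angle gives a ratio: n₂/n₁ = tan 57.04° = 1.5422, n₃/n₂ = tan 53.38° = 1.3455.
So n₃/n₁ = (n₂/n₁)(n₃/n₂) = 1.5422 × 1.3455 = 2.0751.
θ_B(1→3) = arctan(2.0751) = 64.27°.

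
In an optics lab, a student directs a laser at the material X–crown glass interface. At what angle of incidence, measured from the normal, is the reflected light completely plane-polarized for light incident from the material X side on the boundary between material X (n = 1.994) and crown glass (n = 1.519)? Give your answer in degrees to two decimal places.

θ_B ≈ 37.30°

tan θ_B = n₂/n₁ = 1.519/1.994 = 0.7618.
θ_B = arctan(0.7618) = 37.30°.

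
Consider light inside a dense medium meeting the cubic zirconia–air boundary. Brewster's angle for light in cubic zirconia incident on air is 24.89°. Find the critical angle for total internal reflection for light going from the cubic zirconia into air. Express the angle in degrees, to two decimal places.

θ_c ≈ 27.64°

n₂/n₁ = tan 24.89° = 0.4640; the critical angle satisfies sin θ_c = n₂/n₁.
θ_c = arcsin(0.4640) = 27.64°.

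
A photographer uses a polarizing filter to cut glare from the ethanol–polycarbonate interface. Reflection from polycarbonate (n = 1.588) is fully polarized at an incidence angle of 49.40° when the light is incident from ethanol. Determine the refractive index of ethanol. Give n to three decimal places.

Brewster's law: tan θ_B = n₂/n₁ (light incident in ethanol, refracted into polycarbonate).
n₁ = n₂ / tan θ_B = 1.588 / tan 49.40° = 1.361.

n ≈ 1.361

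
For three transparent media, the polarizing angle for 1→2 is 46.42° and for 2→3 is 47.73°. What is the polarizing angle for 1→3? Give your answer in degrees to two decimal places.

tan θ_B(1→2) = n₂/n₁ = tan 46.42° = 1.0508.
tan θ_B(2→3) = n₃/n₂ = tan 47.73° = 1.1001.
So n₃/n₁ = (n₂/n₁)(n₃/n₂) = 1.0508 × 1.1001 = 1.1561.
θ_B(1→3) = arctan(1.1561) = 49.14°.

θ_B ≈ 49.14°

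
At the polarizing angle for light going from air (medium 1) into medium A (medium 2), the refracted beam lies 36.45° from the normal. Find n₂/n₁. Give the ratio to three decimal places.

At Brewster incidence θ_B = 90° − θ_t = 90° − 36.45° = 53.55°.
Then n₂/n₁ = tan θ_B = tan 53.55° = 1.354.

n₂/n₁ ≈ 1.354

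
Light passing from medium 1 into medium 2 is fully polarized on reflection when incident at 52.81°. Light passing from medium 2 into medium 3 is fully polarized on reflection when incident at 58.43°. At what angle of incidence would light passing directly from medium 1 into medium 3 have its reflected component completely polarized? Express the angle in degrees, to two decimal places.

n₂/n₁ = tan 52.81° = 1.3179 and n₃/n₂ = tan 58.43° = 1.6274.
Multiplying, n₃/n₁ = 1.3179 × 1.6274 = 2.1448, and θ_B(1→3) = arctan 2.1448 = 65.00°.

θ_B ≈ 65.00°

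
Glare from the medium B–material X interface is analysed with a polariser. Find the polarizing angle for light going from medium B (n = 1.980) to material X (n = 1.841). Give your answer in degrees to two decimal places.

Here n₂/n₁ = 1.841/1.980 = 0.9298, and Brewster's law gives tan θ_B = n₂/n₁. Taking the arctangent, θ_B = 42.92°.

θ_B ≈ 42.92°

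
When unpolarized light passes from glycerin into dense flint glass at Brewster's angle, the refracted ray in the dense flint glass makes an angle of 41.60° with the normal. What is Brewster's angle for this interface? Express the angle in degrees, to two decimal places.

θ_B ≈ 48.40°

Since the reflected and refracted rays are at right angles at the polarizing angle, θ_B + θ_t = 90°.
So θ_B = 90° − θ_t = 90° − 41.60° = 48.40°.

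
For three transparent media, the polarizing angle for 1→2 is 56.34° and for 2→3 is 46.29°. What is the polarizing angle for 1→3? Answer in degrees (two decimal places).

tan θ_B(1→2) = n₂/n₁ = tan 56.34° = 1.5017.
tan θ_B(2→3) = n₃/n₂ = tan 46.29° = 1.0461.
So n₃/n₁ = (n₂/n₁)(n₃/n₂) = 1.5017 × 1.0461 = 1.5709.
θ_B(1→3) = arctan(1.5709) = 57.52°.

θ_B ≈ 57.52°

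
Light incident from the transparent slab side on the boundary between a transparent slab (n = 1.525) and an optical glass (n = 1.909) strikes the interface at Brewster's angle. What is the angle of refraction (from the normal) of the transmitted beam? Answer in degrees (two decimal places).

tan θ_B = n₂/n₁ = 1.909/1.525 = 1.2518, so θ_B = 51.38°.
The refracted ray is perpendicular to the reflected ray, so θ_t = 90° − θ_B = 38.62°.

θ_t ≈ 38.62°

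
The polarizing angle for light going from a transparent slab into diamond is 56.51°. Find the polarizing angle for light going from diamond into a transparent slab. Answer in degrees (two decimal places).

The two Brewster angles are complementary: θ_B' = 90° − θ_B = 90° − 56.51° = 33.49°.

θ_B' ≈ 33.49°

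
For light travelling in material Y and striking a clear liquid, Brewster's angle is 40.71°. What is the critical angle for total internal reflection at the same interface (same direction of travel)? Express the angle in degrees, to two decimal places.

tan θ_B = n₂/n₁ = tan 40.71° = 0.8604.
Total internal reflection: sin θ_c = n₂/n₁ = 0.8604.
θ_c = arcsin(0.8604) = 59.37°.

θ_c ≈ 59.37°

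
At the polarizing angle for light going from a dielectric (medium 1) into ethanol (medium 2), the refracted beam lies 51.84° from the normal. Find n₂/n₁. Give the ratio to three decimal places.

n₂/n₁ ≈ 0.786

θ_B + θ_t = 90°, so θ_B = 90° − 51.84° = 38.16°.
Then n₂/n₁ = tan θ_B = tan 38.16° = 0.786.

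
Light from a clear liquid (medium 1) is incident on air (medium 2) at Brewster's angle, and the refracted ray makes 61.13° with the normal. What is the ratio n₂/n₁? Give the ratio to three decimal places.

At Brewster incidence θ_B = 90° − θ_t = 90° − 61.13° = 28.87°.
tan θ_B = n₂/n₁, so n₂/n₁ = tan 28.87° = 0.551.

n₂/n₁ ≈ 0.551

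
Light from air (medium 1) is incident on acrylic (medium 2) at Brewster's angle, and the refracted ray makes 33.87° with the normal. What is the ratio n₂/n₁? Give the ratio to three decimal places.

n₂/n₁ ≈ 1.490

θ_B + θ_t = 90°, so θ_B = 90° − 33.87° = 56.13°.
Then n₂/n₁ = tan θ_B = tan 56.13° = 1.490.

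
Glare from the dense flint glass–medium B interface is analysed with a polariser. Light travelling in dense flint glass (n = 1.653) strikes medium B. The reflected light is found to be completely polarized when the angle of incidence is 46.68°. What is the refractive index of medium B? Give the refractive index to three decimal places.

Full polarization of the reflected beam means tan θ_B = n₂/n₁, where n₁ is the incident medium (dense flint glass).
n₂ = n₁ tan θ_B = 1.653 × tan 46.68° = 1.753.

n ≈ 1.753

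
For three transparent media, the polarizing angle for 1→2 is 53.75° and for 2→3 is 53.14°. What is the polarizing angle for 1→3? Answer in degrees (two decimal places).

tan θ_B(1→2) = n₂/n₁ = tan 53.75° = 1.3638.
tan θ_B(2→3) = n₃/n₂ = tan 53.14° = 1.3338.
So n₃/n₁ = (n₂/n₁)(n₃/n₂) = 1.3638 × 1.3338 = 1.8191.
θ_B(1→3) = arctan(1.8191) = 61.20°.

θ_B ≈ 61.20°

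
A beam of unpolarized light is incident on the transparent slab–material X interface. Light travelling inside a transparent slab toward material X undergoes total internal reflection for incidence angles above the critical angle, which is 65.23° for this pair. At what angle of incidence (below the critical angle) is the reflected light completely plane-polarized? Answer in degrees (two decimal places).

sin θ_c = n₂/n₁, so n₂/n₁ = sin 65.23° = 0.9080.
Brewster: tan θ_B = n₂/n₁ = 0.9080.
θ_B = arctan(0.9080) = 42.24°.

θ_B ≈ 42.24°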